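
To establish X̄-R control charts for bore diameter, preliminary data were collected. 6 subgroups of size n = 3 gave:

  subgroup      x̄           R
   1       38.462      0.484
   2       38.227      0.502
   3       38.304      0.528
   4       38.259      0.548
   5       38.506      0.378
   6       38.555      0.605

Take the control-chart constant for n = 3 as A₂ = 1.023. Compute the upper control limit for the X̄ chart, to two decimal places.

38.90

X̄̄ = (38.462 + 38.227 + 38.304 + 38.259 + 38.506 + 38.555) / 6 = 230.3130 / 6 = 38.3855
R̄ = (0.484 + 0.502 + 0.528 + 0.548 + 0.378 + 0.605) / 6 = 3.0450 / 6 = 0.5075
UCL = X̄̄ + A₂·R̄ = 38.3855 + 1.023 × 0.5075 = 38.9047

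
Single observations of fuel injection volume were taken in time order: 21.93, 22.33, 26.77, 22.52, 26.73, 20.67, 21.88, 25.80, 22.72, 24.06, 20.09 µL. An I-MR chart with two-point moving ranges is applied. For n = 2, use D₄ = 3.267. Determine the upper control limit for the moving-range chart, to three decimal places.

10.742

Moving ranges: 0.40, 4.44, 4.25, 4.21, 6.06, 1.21, 3.92, 3.08, 1.34, 3.97; M̄R̄ = 32.8800 / 10 = 3.2880
UCL_MR = D₄·M̄R̄ = 3.267 × 3.2880 = 10.7419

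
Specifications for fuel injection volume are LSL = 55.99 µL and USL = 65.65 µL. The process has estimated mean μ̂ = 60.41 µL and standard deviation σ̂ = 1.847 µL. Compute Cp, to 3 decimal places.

Cp = (USL − LSL) / (6σ̂) = (65.65 − 55.99) / (6 × 1.847) = 9.6600 / 11.0820 = 0.8717

0.872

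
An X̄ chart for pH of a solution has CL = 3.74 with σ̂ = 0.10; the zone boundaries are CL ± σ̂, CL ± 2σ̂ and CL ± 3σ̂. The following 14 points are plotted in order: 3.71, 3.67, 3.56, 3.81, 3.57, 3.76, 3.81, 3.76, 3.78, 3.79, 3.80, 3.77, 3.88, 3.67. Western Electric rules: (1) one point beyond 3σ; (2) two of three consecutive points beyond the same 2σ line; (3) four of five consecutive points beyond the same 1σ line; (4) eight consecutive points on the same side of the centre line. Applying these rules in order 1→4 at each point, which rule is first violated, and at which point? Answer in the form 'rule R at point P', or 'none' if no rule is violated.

rule 4 at point 13

Zone of each point (C = within 1σ̂, B = 1σ̂–2σ̂, A = 2σ̂–3σ̂, * = beyond 3σ̂; sign = side of CL): 1:-C, 2:-C, 3:-B, 4:+C, 5:-B, 6:+C, 7:+C, 8:+C, 9:+C, 10:+C, 11:+C, 12:+C, 13:+B, 14:-C
Rule 4 (eight consecutive points on the same side of the centre line) is satisfied at point 13.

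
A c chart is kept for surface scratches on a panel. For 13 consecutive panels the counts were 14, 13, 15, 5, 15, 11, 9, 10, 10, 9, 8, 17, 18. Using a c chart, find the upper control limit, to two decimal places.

c̄ = (14 + 13 + 15 + 5 + 15 + 11 + 9 + 10 + 10 + 9 + 8 + 17 + 18) / 13 = 154 / 13 = 11.8462
UCL = c̄ + 3√c̄ = 11.8462 + 3 × √11.8462 = 11.8462 + 3 × 3.4418 = 22.1716

22.17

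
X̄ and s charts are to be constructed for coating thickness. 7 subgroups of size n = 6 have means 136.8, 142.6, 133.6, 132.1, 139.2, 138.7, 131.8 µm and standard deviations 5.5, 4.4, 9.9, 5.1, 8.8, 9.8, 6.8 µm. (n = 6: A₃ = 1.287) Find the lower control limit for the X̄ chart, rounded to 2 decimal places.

X̄̄ = (136.8 + 142.6 + 133.6 + 132.1 + 139.2 + 138.7 + 131.8) / 7 = 136.4000
s̄ = (5.5 + 4.4 + 9.9 + 5.1 + 8.8 + 9.8 + 6.8) / 7 = 7.1857
LCL = X̄̄ − A₃·s̄ = 136.4000 − 1.287 × 7.1857 = 127.1520

127.15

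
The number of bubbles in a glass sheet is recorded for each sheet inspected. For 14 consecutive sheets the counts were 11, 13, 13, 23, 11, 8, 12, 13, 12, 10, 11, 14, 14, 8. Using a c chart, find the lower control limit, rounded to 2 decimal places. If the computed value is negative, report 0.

c̄ = (11 + 13 + 13 + 23 + 11 + 8 + 12 + 13 + 12 + 10 + 11 + 14 + 14 + 8) / 14 = 173 / 14 = 12.3571
LCL = c̄ − 3√c̄ = 12.3571 − 3 × 3.5153 = 1.8113

1.81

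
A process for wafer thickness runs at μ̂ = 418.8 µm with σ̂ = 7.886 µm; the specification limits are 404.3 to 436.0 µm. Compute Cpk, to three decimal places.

Cpu = (USL − μ̂) / (3σ̂) = (436.0 − 418.8) / (3 × 7.886) = 0.7270; Cpl = (μ̂ − LSL) / (3σ̂) = (418.8 − 404.3) / (3 × 7.886) = 0.6129; Cpk = min(Cpu, Cpl) = 0.6129

0.613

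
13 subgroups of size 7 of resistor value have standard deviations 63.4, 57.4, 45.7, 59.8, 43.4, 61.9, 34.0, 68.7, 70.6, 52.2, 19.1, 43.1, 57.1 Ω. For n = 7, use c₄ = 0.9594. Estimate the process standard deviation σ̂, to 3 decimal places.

54.233

s̄ = (63.4 + 57.4 + 45.7 + 59.8 + 43.4 + 61.9 + 34.0 + 68.7 + 70.6 + 52.2 + 19.1 + 43.1 + 57.1) / 13 = 52.0308
σ̂ = s̄ / c₄ = 52.0308 / 0.9594 = 54.2326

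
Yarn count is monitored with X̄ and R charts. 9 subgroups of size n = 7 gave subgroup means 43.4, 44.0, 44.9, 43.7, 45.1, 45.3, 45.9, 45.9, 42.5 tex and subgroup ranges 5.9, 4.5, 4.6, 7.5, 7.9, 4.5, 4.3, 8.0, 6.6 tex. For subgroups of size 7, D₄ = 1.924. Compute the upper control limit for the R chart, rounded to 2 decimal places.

R̄ = (5.9 + 4.5 + 4.6 + 7.5 + 7.9 + 4.5 + 4.3 + 8.0 + 6.6) / 9 = 53.8000 / 9 = 5.9778
UCL_R = D₄·R̄ = 1.924 × 5.9778 = 11.5012

11.50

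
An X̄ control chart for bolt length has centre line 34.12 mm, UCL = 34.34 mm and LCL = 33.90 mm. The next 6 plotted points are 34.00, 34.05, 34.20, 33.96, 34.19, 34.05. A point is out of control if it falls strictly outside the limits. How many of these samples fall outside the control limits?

All 6 points lie within [33.90, 34.34].

0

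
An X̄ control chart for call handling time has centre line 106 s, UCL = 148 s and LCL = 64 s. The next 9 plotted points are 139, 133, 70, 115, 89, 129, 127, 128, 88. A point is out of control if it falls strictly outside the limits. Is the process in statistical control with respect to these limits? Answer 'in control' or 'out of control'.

All 9 points lie within [64, 148].

in control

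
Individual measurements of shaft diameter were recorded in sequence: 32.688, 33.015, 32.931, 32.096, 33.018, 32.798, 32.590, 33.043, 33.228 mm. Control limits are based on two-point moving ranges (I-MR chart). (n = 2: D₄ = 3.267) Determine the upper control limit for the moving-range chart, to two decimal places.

Moving ranges: 0.327, 0.084, 0.835, 0.922, 0.220, 0.208, 0.453, 0.185; M̄R̄ = 3.2340 / 8 = 0.4042
UCL_MR = D₄·M̄R̄ = 3.267 × 0.4042 = 1.3207

1.32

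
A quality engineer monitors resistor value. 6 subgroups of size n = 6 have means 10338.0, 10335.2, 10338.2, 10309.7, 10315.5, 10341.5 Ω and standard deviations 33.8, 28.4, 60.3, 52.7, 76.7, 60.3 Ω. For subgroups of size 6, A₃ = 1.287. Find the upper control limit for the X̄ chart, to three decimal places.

10396.650

X̄̄ = (10338.0 + 10335.2 + 10338.2 + 10309.7 + 10315.5 + 10341.5) / 6 = 10329.6833
s̄ = (33.8 + 28.4 + 60.3 + 52.7 + 76.7 + 60.3) / 6 = 52.0333
UCL = X̄̄ + A₃·s̄ = 10329.6833 + 1.287 × 52.0333 = 10396.6502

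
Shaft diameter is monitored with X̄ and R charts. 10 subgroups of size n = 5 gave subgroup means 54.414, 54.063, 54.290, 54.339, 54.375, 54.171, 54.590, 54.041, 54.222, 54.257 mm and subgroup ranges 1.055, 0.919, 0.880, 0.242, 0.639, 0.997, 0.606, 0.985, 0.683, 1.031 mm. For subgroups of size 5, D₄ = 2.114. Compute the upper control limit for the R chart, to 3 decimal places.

1.699

R̄ = (1.055 + 0.919 + 0.880 + 0.242 + 0.639 + 0.997 + 0.606 + 0.985 + 0.683 + 1.031) / 10 = 8.0370 / 10 = 0.8037
UCL_R = D₄·R̄ = 2.114 × 0.8037 = 1.6990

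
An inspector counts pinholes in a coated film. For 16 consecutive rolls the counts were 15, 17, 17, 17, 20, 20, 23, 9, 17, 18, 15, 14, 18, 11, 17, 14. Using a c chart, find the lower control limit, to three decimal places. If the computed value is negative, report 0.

c̄ = (15 + 17 + 17 + 17 + 20 + 20 + 23 + 9 + 17 + 18 + 15 + 14 + 18 + 11 + 17 + 14) / 16 = 262 / 16 = 16.3750
LCL = c̄ − 3√c̄ = 16.3750 − 3 × 4.0466 = 4.2352

4.235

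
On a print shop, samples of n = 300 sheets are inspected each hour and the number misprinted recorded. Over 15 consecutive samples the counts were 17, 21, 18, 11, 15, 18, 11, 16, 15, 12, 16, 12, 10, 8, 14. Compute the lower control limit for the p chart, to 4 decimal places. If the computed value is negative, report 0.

p̄ = Σdᵢ / (k·n) = 214 / (15 × 300) = 0.04756
LCL = p̄ − 3·√(p̄(1−p̄)/n) = 0.04756 − 3 × 0.01229 = 0.01069

0.0107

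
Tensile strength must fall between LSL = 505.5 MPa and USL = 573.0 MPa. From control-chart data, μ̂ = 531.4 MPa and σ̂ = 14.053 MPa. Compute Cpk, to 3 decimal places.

0.614

Cpu = (USL − μ̂) / (3σ̂) = (573.0 − 531.4) / (3 × 14.053) = 0.9867; Cpl = (μ̂ − LSL) / (3σ̂) = (531.4 − 505.5) / (3 × 14.053) = 0.6143; Cpk = min(Cpu, Cpl) = 0.6143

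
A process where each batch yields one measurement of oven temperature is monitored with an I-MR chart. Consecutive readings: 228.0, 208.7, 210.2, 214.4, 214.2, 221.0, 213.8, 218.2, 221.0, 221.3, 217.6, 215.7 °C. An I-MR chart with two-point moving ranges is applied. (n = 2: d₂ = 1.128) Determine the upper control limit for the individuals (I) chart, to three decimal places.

229.653

X̄ = (228.0 + 208.7 + 210.2 + 214.4 + 214.2 + 221.0 + 213.8 + 218.2 + 221.0 + 221.3 + 217.6 + 215.7) / 12 = 217.0083
Moving ranges: 19.3, 1.5, 4.2, 0.2, 6.8, 7.2, 4.4, 2.8, 0.3, 3.7, 1.9; M̄R̄ = 52.3000 / 11 = 4.7545
UCL = X̄ + 3·M̄R̄/d₂ = 217.0083 + 3 × 4.7545 / 1.128 = 229.6534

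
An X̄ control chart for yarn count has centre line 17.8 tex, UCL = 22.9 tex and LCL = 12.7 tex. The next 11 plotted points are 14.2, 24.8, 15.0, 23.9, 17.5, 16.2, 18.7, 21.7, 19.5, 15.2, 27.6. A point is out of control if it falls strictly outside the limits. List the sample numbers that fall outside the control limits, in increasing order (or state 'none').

Compare each point to [12.7, 22.9]: sample 2 = 24.8 > UCL; sample 4 = 23.9 > UCL; sample 11 = 27.6 > UCL.

2, 4, 11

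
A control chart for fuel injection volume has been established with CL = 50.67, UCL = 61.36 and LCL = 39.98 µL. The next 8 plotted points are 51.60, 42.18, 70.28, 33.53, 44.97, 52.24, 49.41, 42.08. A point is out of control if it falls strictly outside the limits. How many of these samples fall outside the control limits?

Compare each point to [39.98, 61.36]: sample 3 = 70.28 > UCL; sample 4 = 33.53 < LCL.

2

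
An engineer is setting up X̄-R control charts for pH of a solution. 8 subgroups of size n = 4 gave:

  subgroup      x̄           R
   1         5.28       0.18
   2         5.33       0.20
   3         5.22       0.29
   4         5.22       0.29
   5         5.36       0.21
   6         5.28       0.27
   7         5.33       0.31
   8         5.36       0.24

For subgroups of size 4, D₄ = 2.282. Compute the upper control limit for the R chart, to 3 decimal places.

0.568

R̄ = (0.18 + 0.20 + 0.29 + 0.29 + 0.21 + 0.27 + 0.31 + 0.24) / 8 = 1.9900 / 8 = 0.2487
UCL_R = D₄·R̄ = 2.282 × 0.2487 = 0.5676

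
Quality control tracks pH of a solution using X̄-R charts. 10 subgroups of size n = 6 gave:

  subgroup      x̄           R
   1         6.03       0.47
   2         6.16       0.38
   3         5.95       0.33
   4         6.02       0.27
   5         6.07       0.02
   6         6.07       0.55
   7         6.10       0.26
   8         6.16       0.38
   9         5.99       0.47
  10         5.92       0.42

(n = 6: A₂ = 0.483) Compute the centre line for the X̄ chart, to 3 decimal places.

X̄̄ = (6.03 + 6.16 + 5.95 + 6.02 + 6.07 + 6.07 + 6.10 + 6.16 + 5.99 + 5.92) / 10 = 60.4700 / 10 = 6.0470
CL = X̄̄ = 6.0470

6.047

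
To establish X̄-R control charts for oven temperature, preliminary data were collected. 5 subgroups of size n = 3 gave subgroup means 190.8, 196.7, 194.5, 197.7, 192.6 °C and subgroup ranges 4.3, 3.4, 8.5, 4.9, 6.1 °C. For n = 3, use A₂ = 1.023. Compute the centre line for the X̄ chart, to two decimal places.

194.46

X̄̄ = (190.8 + 196.7 + 194.5 + 197.7 + 192.6) / 5 = 972.3000 / 5 = 194.4600
CL = X̄̄ = 194.4600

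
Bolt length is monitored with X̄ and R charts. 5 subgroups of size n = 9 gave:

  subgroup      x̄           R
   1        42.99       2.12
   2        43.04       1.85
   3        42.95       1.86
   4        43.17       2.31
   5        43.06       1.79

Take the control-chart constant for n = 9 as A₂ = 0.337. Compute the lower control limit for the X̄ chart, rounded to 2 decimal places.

42.37

X̄̄ = (42.99 + 43.04 + 42.95 + 43.17 + 43.06) / 5 = 215.2100 / 5 = 43.0420
R̄ = (2.12 + 1.85 + 1.86 + 2.31 + 1.79) / 5 = 9.9300 / 5 = 1.9860
LCL = X̄̄ − A₂·R̄ = 43.0420 − 0.337 × 1.9860 = 42.3727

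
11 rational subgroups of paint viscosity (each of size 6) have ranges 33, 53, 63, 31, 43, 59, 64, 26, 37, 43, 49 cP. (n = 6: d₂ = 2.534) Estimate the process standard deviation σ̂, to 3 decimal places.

R̄ = (33 + 53 + 63 + 31 + 43 + 59 + 64 + 26 + 37 + 43 + 49) / 11 = 45.5455
σ̂ = R̄ / d₂ = 45.5455 / 2.534 = 17.9737

17.974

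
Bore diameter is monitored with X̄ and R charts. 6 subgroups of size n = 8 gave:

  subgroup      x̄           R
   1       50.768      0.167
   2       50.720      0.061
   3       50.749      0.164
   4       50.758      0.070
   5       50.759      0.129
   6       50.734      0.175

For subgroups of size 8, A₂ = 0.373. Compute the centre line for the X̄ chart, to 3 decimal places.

50.748

X̄̄ = (50.768 + 50.720 + 50.749 + 50.758 + 50.759 + 50.734) / 6 = 304.4880 / 6 = 50.7480
CL = X̄̄ = 50.7480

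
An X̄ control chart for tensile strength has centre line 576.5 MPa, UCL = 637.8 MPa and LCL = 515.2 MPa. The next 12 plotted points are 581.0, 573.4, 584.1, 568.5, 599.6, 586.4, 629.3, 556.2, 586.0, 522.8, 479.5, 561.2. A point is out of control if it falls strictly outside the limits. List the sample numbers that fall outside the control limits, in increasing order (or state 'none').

Compare each point to [515.2, 637.8]: sample 11 = 479.5 < LCL.

11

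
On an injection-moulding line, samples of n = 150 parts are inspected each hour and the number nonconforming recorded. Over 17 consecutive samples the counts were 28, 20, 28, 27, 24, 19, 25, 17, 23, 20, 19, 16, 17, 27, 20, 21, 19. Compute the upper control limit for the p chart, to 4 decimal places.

p̄ = Σdᵢ / (k·n) = 370 / (17 × 150) = 0.14510
UCL = p̄ + 3·√(p̄(1−p̄)/n) = 0.14510 + 3 × √(0.14510×0.85490/150) = 0.14510 + 3 × 0.02876 = 0.23137

0.2314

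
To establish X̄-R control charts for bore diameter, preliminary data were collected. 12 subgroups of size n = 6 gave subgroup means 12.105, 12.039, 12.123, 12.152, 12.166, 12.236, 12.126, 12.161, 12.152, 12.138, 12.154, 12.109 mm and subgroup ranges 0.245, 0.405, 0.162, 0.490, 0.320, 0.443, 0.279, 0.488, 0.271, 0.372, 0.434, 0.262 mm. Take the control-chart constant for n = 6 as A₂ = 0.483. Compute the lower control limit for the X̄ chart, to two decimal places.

11.97

X̄̄ = (12.105 + 12.039 + 12.123 + 12.152 + 12.166 + 12.236 + 12.126 + 12.161 + 12.152 + 12.138 + 12.154 + 12.109) / 12 = 145.6610 / 12 = 12.1384
R̄ = (0.245 + 0.405 + 0.162 + 0.490 + 0.320 + 0.443 + 0.279 + 0.488 + 0.271 + 0.372 + 0.434 + 0.262) / 12 = 4.1710 / 12 = 0.3476
LCL = X̄̄ − A₂·R̄ = 12.1384 − 0.483 × 0.3476 = 11.9705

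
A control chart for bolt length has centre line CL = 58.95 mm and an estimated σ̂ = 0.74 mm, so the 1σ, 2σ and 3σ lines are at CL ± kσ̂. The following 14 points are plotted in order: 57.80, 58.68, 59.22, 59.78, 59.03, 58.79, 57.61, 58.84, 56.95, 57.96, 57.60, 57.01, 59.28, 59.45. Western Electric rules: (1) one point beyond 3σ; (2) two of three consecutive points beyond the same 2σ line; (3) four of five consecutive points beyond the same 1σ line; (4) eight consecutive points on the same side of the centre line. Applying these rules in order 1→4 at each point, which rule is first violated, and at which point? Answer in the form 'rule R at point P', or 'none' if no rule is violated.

rule 3 at point 11

Zone of each point (C = within 1σ̂, B = 1σ̂–2σ̂, A = 2σ̂–3σ̂, * = beyond 3σ̂; sign = side of CL): 1:-B, 2:-C, 3:+C, 4:+B, 5:+C, 6:-C, 7:-B, 8:-C, 9:-A, 10:-B, 11:-B, 12:-A, 13:+C, 14:+C
Rule 3 (four of five consecutive points beyond the same 1σ limit) is satisfied at point 11.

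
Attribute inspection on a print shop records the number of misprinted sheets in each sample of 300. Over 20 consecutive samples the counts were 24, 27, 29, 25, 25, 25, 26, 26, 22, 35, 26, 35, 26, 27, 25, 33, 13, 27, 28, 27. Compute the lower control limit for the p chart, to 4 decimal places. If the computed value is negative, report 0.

p̄ = Σdᵢ / (k·n) = 531 / (20 × 300) = 0.08850
LCL = p̄ − 3·√(p̄(1−p̄)/n) = 0.08850 − 3 × 0.01640 = 0.03931

0.0393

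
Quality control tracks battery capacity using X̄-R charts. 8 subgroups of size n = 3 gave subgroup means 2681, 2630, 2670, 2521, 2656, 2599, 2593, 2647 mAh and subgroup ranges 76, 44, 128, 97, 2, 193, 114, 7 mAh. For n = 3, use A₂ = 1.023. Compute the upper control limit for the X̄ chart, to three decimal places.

2709.150

X̄̄ = (2681 + 2630 + 2670 + 2521 + 2656 + 2599 + 2593 + 2647) / 8 = 20997.0000 / 8 = 2624.6250
R̄ = (76 + 44 + 128 + 97 + 2 + 193 + 114 + 7) / 8 = 661.0000 / 8 = 82.6250
UCL = X̄̄ + A₂·R̄ = 2624.6250 + 1.023 × 82.6250 = 2709.1504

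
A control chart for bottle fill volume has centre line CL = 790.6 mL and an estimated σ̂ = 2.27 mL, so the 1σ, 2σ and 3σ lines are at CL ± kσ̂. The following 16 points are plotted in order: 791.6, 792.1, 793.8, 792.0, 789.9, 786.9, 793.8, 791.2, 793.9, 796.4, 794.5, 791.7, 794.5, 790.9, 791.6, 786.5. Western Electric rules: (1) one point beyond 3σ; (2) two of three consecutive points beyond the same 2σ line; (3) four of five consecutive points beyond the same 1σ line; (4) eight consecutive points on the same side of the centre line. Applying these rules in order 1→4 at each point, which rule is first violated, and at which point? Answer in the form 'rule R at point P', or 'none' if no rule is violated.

rule 3 at point 11

Zone of each point (C = within 1σ̂, B = 1σ̂–2σ̂, A = 2σ̂–3σ̂, * = beyond 3σ̂; sign = side of CL): 1:+C, 2:+C, 3:+B, 4:+C, 5:-C, 6:-B, 7:+B, 8:+C, 9:+B, 10:+A, 11:+B, 12:+C, 13:+B, 14:+C, 15:+C, 16:-B
Rule 3 (four of five consecutive points beyond the same 1σ limit) is satisfied at point 11.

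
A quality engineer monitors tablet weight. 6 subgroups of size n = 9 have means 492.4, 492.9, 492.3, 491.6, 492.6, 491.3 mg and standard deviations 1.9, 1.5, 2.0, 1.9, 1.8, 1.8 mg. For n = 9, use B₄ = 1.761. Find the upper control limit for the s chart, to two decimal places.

3.20

s̄ = (1.9 + 1.5 + 2.0 + 1.9 + 1.8 + 1.8) / 6 = 1.8167
UCL_s = B₄·s̄ = 1.761 × 1.8167 = 3.1991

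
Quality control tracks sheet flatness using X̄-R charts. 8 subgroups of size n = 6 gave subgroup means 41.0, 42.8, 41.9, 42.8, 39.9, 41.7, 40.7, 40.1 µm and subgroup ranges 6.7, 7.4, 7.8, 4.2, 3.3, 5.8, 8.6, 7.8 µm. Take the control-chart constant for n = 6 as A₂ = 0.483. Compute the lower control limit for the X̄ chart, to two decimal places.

X̄̄ = (41.0 + 42.8 + 41.9 + 42.8 + 39.9 + 41.7 + 40.7 + 40.1) / 8 = 330.9000 / 8 = 41.3625
R̄ = (6.7 + 7.4 + 7.8 + 4.2 + 3.3 + 5.8 + 8.6 + 7.8) / 8 = 51.6000 / 8 = 6.4500
LCL = X̄̄ − A₂·R̄ = 41.3625 − 0.483 × 6.4500 = 38.2471

38.25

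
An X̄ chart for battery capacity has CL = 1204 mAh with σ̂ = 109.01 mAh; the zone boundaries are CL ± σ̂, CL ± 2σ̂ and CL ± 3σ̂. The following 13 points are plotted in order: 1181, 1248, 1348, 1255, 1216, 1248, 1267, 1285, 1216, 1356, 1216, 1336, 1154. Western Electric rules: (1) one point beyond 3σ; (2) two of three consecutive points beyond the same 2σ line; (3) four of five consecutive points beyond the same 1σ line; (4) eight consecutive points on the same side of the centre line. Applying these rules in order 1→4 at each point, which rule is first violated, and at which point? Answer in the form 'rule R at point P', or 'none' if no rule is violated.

Zone of each point (C = within 1σ̂, B = 1σ̂–2σ̂, A = 2σ̂–3σ̂, * = beyond 3σ̂; sign = side of CL): 1:-C, 2:+C, 3:+B, 4:+C, 5:+C, 6:+C, 7:+C, 8:+C, 9:+C, 10:+B, 11:+C, 12:+B, 13:-C
Rule 4 (eight consecutive points on the same side of the centre line) is satisfied at point 9.

rule 4 at point 9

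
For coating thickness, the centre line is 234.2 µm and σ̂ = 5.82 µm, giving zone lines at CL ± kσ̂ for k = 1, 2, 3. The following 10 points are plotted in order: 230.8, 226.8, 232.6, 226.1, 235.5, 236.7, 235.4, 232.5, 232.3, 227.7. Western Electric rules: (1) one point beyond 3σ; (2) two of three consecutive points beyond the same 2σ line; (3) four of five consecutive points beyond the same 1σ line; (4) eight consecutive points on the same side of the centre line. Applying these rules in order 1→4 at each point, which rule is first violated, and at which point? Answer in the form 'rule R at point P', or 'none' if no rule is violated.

none

Zone of each point (C = within 1σ̂, B = 1σ̂–2σ̂, A = 2σ̂–3σ̂, * = beyond 3σ̂; sign = side of CL): 1:-C, 2:-B, 3:-C, 4:-B, 5:+C, 6:+C, 7:+C, 8:-C, 9:-C, 10:-B
No rule fires across all 10 points.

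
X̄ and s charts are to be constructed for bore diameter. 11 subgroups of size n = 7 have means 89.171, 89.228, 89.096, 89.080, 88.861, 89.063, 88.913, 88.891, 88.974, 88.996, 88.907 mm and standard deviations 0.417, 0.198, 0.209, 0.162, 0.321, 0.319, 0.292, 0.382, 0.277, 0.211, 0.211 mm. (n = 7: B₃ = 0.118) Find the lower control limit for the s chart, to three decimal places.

0.032

s̄ = (0.417 + 0.198 + 0.209 + 0.162 + 0.321 + 0.319 + 0.292 + 0.382 + 0.277 + 0.211 + 0.211) / 11 = 0.2726
LCL_s = B₃·s̄ = 0.118 × 0.2726 = 0.0322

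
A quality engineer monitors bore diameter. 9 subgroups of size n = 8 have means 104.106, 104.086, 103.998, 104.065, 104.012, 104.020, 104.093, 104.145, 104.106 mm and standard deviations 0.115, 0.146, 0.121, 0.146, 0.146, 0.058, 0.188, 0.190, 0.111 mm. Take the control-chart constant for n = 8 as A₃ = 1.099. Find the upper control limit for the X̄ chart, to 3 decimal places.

X̄̄ = (104.106 + 104.086 + 103.998 + 104.065 + 104.012 + 104.020 + 104.093 + 104.145 + 104.106) / 9 = 104.0701
s̄ = (0.115 + 0.146 + 0.121 + 0.146 + 0.146 + 0.058 + 0.188 + 0.190 + 0.111) / 9 = 0.1357
UCL = X̄̄ + A₃·s̄ = 104.0701 + 1.099 × 0.1357 = 104.2192

104.219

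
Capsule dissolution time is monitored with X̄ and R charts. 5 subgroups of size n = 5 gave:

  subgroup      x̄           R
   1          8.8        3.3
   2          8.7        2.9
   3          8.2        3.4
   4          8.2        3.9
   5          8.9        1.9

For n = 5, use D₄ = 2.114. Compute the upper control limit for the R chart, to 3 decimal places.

6.511

R̄ = (3.3 + 2.9 + 3.4 + 3.9 + 1.9) / 5 = 15.4000 / 5 = 3.0800
UCL_R = D₄·R̄ = 2.114 × 3.0800 = 6.5111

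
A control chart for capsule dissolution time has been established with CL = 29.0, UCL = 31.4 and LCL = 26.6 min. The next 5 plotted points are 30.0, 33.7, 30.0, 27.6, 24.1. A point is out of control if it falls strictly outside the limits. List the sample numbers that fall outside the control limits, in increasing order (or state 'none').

Compare each point to [26.6, 31.4]: sample 2 = 33.7 > UCL; sample 5 = 24.1 < LCL.

2, 5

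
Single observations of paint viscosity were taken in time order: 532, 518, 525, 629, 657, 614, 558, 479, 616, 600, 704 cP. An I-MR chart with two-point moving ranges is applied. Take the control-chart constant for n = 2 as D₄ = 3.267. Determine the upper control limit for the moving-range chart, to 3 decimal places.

192.100

Moving ranges: 14, 7, 104, 28, 43, 56, 79, 137, 16, 104; M̄R̄ = 588.0000 / 10 = 58.8000
UCL_MR = D₄·M̄R̄ = 3.267 × 58.8000 = 192.0996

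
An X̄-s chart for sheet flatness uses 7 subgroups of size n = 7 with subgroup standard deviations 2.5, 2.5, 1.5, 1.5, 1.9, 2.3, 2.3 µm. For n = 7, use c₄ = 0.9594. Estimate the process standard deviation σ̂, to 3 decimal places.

s̄ = (2.5 + 2.5 + 1.5 + 1.5 + 1.9 + 2.3 + 2.3) / 7 = 2.0714
σ̂ = s̄ / c₄ = 2.0714 / 0.9594 = 2.1591

2.159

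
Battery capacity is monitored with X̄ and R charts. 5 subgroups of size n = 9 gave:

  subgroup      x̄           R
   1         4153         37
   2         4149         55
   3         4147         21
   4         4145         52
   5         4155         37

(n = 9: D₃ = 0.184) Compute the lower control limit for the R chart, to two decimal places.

R̄ = (37 + 55 + 21 + 52 + 37) / 5 = 202.0000 / 5 = 40.4000
LCL_R = D₃·R̄ = 0.184 × 40.4000 = 7.4336

7.43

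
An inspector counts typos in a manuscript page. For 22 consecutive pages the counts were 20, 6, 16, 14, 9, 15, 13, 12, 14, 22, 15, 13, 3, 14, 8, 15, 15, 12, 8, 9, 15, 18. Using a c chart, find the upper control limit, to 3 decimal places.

c̄ = (20 + 6 + 16 + 14 + 9 + 15 + 13 + 12 + 14 + 22 + 15 + 13 + 3 + 14 + 8 + 15 + 15 + 12 + 8 + 9 + 15 + 18) / 22 = 286 / 22 = 13.0000
UCL = c̄ + 3√c̄ = 13.0000 + 3 × √13.0000 = 13.0000 + 3 × 3.6056 = 23.8167

23.817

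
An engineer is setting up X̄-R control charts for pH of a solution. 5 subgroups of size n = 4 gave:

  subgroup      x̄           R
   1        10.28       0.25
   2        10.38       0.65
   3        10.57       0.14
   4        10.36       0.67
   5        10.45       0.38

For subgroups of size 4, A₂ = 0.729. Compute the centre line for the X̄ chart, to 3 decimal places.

10.408

X̄̄ = (10.28 + 10.38 + 10.57 + 10.36 + 10.45) / 5 = 52.0400 / 5 = 10.4080
CL = X̄̄ = 10.4080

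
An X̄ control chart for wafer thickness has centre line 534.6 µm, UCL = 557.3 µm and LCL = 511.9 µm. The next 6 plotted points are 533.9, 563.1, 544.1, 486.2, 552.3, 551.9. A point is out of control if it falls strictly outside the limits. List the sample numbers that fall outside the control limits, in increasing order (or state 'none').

Compare each point to [511.9, 557.3]: sample 2 = 563.1 > UCL; sample 4 = 486.2 < LCL.

2, 4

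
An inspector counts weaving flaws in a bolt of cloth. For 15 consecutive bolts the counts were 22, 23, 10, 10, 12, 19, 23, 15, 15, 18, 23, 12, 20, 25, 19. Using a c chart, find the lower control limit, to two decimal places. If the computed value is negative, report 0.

c̄ = (22 + 23 + 10 + 10 + 12 + 19 + 23 + 15 + 15 + 18 + 23 + 12 + 20 + 25 + 19) / 15 = 266 / 15 = 17.7333
LCL = c̄ − 3√c̄ = 17.7333 − 3 × 4.2111 = 5.1000

5.10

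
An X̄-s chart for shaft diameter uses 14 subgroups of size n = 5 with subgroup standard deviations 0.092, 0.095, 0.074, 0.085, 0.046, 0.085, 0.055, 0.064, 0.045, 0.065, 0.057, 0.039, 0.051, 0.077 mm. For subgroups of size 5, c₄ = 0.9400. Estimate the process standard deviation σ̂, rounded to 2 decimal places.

s̄ = (0.092 + 0.095 + 0.074 + 0.085 + 0.046 + 0.085 + 0.055 + 0.064 + 0.045 + 0.065 + 0.057 + 0.039 + 0.051 + 0.077) / 14 = 0.0664
σ̂ = s̄ / c₄ = 0.0664 / 0.9400 = 0.0707

0.07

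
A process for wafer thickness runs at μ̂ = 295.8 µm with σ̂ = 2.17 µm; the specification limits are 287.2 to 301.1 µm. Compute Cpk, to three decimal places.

Cpu = (USL − μ̂) / (3σ̂) = (301.1 − 295.8) / (3 × 2.17) = 0.8141; Cpl = (μ̂ − LSL) / (3σ̂) = (295.8 − 287.2) / (3 × 2.17) = 1.3210; Cpk = min(Cpu, Cpl) = 0.8141

0.814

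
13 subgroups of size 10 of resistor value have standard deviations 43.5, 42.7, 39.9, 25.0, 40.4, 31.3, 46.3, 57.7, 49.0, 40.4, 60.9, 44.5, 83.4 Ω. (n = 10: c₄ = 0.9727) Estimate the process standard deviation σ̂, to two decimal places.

47.84

s̄ = (43.5 + 42.7 + 39.9 + 25.0 + 40.4 + 31.3 + 46.3 + 57.7 + 49.0 + 40.4 + 60.9 + 44.5 + 83.4) / 13 = 46.5385
σ̂ = s̄ / c₄ = 46.5385 / 0.9727 = 47.8446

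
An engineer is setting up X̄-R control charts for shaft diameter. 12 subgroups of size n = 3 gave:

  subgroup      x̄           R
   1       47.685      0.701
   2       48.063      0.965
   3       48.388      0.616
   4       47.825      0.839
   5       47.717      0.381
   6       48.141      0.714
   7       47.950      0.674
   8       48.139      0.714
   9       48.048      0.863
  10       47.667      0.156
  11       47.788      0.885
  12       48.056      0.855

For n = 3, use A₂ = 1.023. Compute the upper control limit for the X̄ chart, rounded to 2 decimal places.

48.67

X̄̄ = (47.685 + 48.063 + 48.388 + 47.825 + 47.717 + 48.141 + 47.950 + 48.139 + 48.048 + 47.667 + 47.788 + 48.056) / 12 = 575.4670 / 12 = 47.9556
R̄ = (0.701 + 0.965 + 0.616 + 0.839 + 0.381 + 0.714 + 0.674 + 0.714 + 0.863 + 0.156 + 0.885 + 0.855) / 12 = 8.3630 / 12 = 0.6969
UCL = X̄̄ + A₂·R̄ = 47.9556 + 1.023 × 0.6969 = 48.6685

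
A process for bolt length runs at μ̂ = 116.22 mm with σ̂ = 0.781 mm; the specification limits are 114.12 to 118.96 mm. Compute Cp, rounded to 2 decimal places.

1.03

Cp = (USL − LSL) / (6σ̂) = (118.96 − 114.12) / (6 × 0.781) = 4.8400 / 4.6860 = 1.0329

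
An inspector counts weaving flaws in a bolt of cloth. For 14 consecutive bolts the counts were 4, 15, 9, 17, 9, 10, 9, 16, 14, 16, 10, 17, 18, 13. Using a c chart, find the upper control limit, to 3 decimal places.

23.310

c̄ = (4 + 15 + 9 + 17 + 9 + 10 + 9 + 16 + 14 + 16 + 10 + 17 + 18 + 13) / 14 = 177 / 14 = 12.6429
UCL = c̄ + 3√c̄ = 12.6429 + 3 × √12.6429 = 12.6429 + 3 × 3.5557 = 23.3099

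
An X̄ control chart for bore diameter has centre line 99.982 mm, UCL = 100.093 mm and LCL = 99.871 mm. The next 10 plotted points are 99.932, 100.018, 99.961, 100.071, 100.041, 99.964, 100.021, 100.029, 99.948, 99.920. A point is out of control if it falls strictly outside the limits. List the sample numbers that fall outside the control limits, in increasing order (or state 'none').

none

All 10 points lie within [99.871, 100.093].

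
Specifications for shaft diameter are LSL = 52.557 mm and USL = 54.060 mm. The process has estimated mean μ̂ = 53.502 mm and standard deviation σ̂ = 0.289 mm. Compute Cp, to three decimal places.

Cp = (USL − LSL) / (6σ̂) = (54.060 − 52.557) / (6 × 0.289) = 1.5030 / 1.7340 = 0.8668

0.867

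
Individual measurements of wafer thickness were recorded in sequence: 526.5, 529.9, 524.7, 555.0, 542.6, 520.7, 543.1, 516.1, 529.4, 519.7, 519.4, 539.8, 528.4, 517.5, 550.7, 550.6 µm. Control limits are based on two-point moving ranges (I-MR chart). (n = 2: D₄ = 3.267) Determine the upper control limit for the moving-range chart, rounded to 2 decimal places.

48.33

Moving ranges: 3.4, 5.2, 30.3, 12.4, 21.9, 22.4, 27.0, 13.3, 9.7, 0.3, 20.4, 11.4, 10.9, 33.2, 0.1; M̄R̄ = 221.9000 / 15 = 14.7933
UCL_MR = D₄·M̄R̄ = 3.267 × 14.7933 = 48.3298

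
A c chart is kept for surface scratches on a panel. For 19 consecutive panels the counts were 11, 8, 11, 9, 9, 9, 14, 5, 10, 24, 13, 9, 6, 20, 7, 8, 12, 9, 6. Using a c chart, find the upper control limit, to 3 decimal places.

c̄ = (11 + 8 + 11 + 9 + 9 + 9 + 14 + 5 + 10 + 24 + 13 + 9 + 6 + 20 + 7 + 8 + 12 + 9 + 6) / 19 = 200 / 19 = 10.5263
UCL = c̄ + 3√c̄ = 10.5263 + 3 × √10.5263 = 10.5263 + 3 × 3.2444 = 20.2596

20.260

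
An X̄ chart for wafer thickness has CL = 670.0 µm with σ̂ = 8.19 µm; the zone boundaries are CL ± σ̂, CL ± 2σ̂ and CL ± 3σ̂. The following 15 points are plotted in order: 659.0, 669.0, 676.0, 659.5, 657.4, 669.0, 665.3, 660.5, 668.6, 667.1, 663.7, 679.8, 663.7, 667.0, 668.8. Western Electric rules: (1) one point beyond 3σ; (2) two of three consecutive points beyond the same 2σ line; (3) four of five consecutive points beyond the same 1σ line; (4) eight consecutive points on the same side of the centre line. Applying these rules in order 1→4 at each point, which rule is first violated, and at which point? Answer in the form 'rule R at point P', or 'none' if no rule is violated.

rule 4 at point 11

Zone of each point (C = within 1σ̂, B = 1σ̂–2σ̂, A = 2σ̂–3σ̂, * = beyond 3σ̂; sign = side of CL): 1:-B, 2:-C, 3:+C, 4:-B, 5:-B, 6:-C, 7:-C, 8:-B, 9:-C, 10:-C, 11:-C, 12:+B, 13:-C, 14:-C, 15:-C
Rule 4 (eight consecutive points on the same side of the centre line) is satisfied at point 11.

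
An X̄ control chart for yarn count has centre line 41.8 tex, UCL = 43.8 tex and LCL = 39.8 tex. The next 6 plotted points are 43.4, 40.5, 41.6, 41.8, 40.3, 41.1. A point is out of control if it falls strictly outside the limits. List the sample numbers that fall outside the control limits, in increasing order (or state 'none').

All 6 points lie within [39.8, 43.8].

none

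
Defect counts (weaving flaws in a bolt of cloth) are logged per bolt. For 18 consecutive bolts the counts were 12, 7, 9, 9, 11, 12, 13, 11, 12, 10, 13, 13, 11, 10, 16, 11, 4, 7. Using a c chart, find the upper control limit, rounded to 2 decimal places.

c̄ = (12 + 7 + 9 + 9 + 11 + 12 + 13 + 11 + 12 + 10 + 13 + 13 + 11 + 10 + 16 + 11 + 4 + 7) / 18 = 191 / 18 = 10.6111
UCL = c̄ + 3√c̄ = 10.6111 + 3 × √10.6111 = 10.6111 + 3 × 3.2575 = 20.3835

20.38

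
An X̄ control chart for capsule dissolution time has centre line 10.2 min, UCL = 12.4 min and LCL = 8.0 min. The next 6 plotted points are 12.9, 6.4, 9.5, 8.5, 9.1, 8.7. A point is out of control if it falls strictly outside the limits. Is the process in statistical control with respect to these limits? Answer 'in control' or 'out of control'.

Compare each point to [8.0, 12.4]: sample 1 = 12.9 > UCL; sample 2 = 6.4 < LCL.

out of control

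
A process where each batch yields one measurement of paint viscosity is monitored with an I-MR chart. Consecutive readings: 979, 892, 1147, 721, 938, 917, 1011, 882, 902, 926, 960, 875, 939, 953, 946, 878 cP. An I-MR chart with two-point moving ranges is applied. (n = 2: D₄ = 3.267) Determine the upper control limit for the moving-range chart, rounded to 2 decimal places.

Moving ranges: 87, 255, 426, 217, 21, 94, 129, 20, 24, 34, 85, 64, 14, 7, 68; M̄R̄ = 1545.0000 / 15 = 103.0000
UCL_MR = D₄·M̄R̄ = 3.267 × 103.0000 = 336.5010

336.50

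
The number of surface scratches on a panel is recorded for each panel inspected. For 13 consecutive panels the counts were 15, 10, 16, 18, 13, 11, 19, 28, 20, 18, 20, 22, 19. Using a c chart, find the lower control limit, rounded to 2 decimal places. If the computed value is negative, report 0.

5.02

c̄ = (15 + 10 + 16 + 18 + 13 + 11 + 19 + 28 + 20 + 18 + 20 + 22 + 19) / 13 = 229 / 13 = 17.6154
LCL = c̄ − 3√c̄ = 17.6154 − 3 × 4.1971 = 5.0242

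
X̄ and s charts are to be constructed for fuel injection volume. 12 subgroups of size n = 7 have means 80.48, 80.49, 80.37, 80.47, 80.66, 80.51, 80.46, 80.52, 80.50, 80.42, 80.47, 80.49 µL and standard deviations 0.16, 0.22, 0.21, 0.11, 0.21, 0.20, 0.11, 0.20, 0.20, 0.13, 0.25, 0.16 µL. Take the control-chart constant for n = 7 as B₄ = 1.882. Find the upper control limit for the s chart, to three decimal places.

s̄ = (0.16 + 0.22 + 0.21 + 0.11 + 0.21 + 0.20 + 0.11 + 0.20 + 0.20 + 0.13 + 0.25 + 0.16) / 12 = 0.1800
UCL_s = B₄·s̄ = 1.882 × 0.1800 = 0.3388

0.339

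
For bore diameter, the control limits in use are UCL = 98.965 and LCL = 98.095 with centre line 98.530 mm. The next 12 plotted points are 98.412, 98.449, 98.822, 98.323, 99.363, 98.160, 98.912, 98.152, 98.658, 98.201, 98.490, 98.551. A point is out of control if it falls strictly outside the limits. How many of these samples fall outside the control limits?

1

Compare each point to [98.095, 98.965]: sample 5 = 99.363 > UCL.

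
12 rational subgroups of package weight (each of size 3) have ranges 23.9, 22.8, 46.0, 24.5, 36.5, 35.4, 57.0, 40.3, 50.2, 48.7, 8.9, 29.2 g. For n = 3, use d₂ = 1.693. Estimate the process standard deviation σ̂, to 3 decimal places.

20.841

R̄ = (23.9 + 22.8 + 46.0 + 24.5 + 36.5 + 35.4 + 57.0 + 40.3 + 50.2 + 48.7 + 8.9 + 29.2) / 12 = 35.2833
σ̂ = R̄ / d₂ = 35.2833 / 1.693 = 20.8407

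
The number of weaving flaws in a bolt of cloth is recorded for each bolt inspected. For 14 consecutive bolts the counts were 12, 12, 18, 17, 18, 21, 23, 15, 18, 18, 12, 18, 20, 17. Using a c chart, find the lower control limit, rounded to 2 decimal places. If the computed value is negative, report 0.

c̄ = (12 + 12 + 18 + 17 + 18 + 21 + 23 + 15 + 18 + 18 + 12 + 18 + 20 + 17) / 14 = 239 / 14 = 17.0714
LCL = c̄ − 3√c̄ = 17.0714 − 3 × 4.1318 = 4.6762

4.68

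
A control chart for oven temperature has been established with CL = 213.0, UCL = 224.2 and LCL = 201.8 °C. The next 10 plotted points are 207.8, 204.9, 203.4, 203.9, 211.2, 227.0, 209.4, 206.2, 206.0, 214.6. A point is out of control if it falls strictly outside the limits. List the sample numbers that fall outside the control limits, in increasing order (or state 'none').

Compare each point to [201.8, 224.2]: sample 6 = 227.0 > UCL.

6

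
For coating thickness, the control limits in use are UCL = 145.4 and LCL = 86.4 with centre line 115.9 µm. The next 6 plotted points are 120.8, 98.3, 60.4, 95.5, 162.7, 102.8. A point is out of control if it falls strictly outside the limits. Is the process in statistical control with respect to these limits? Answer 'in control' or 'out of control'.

out of control

Compare each point to [86.4, 145.4]: sample 3 = 60.4 < LCL; sample 5 = 162.7 > UCL.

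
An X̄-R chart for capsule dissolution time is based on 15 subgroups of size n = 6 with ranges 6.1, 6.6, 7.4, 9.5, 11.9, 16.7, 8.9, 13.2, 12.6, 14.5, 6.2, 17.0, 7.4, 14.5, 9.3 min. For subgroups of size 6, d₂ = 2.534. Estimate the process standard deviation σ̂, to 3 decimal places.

4.257

R̄ = (6.1 + 6.6 + 7.4 + 9.5 + 11.9 + 16.7 + 8.9 + 13.2 + 12.6 + 14.5 + 6.2 + 17.0 + 7.4 + 14.5 + 9.3) / 15 = 10.7867
σ̂ = R̄ / d₂ = 10.7867 / 2.534 = 4.2568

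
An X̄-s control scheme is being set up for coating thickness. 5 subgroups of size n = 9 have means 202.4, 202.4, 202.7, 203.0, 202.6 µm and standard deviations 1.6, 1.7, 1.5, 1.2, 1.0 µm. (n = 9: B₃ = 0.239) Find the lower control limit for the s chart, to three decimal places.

s̄ = (1.6 + 1.7 + 1.5 + 1.2 + 1.0) / 5 = 1.4000
LCL_s = B₃·s̄ = 0.239 × 1.4000 = 0.3346

0.335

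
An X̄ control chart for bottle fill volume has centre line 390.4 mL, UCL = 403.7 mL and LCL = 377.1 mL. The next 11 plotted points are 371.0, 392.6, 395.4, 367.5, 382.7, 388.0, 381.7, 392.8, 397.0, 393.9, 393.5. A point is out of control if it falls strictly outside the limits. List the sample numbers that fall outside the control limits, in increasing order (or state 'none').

Compare each point to [377.1, 403.7]: sample 1 = 371.0 < LCL; sample 4 = 367.5 < LCL.

1, 4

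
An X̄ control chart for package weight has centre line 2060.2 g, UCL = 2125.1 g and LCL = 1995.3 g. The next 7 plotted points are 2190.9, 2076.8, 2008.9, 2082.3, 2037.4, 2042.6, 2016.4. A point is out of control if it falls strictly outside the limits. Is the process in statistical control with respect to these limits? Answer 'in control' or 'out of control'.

Compare each point to [1995.3, 2125.1]: sample 1 = 2190.9 > UCL.

out of control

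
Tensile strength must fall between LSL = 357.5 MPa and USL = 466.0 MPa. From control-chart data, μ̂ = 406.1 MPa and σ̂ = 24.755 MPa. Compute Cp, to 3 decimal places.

Cp = (USL − LSL) / (6σ̂) = (466.0 − 357.5) / (6 × 24.755) = 108.5000 / 148.5300 = 0.7305

0.730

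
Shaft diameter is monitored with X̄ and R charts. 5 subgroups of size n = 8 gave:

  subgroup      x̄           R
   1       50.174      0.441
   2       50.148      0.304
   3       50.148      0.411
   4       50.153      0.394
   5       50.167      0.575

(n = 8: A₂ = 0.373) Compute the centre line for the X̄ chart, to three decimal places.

50.158

X̄̄ = (50.174 + 50.148 + 50.148 + 50.153 + 50.167) / 5 = 250.7900 / 5 = 50.1580
CL = X̄̄ = 50.1580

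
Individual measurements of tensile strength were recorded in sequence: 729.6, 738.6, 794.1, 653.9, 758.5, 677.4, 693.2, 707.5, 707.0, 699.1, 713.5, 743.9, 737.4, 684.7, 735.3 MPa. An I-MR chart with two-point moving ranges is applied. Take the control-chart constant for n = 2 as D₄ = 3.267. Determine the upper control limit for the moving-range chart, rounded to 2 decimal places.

Moving ranges: 9.0, 55.5, 140.2, 104.6, 81.1, 15.8, 14.3, 0.5, 7.9, 14.4, 30.4, 6.5, 52.7, 50.6; M̄R̄ = 583.5000 / 14 = 41.6786
UCL_MR = D₄·M̄R̄ = 3.267 × 41.6786 = 136.1639

136.16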